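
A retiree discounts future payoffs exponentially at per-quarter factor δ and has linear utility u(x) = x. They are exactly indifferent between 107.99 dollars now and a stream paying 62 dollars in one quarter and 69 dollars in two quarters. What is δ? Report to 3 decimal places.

δ ≈ 0.880

Present value of the stream is 62·δ + 69·δ². Indifference gives 62δ + 69δ² = 107.99.
So 69δ² + 62δ − 107.99 = 0.
δ = (−62 + √(62² + 4·69·107.99)) / (2·69) = (−62 + √33649.24) / 138 ≈ 0.880.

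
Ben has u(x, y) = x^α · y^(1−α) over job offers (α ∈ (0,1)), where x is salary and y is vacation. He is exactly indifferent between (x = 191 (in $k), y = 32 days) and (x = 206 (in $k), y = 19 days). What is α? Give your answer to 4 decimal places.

α ≈ 0.8733

Set the two utilities equal: 191^α·32^(1−α) = 206^α·19^(1−α).
(191/206)^α = (19/32)^(1−α); take logs: α·ln(191/206) = (1−α)·ln(19/32), i.e. α·-0.0756027 = (1−α)·-0.5212969.
With A = -0.0756027 and B = -0.5212969: α·A = (1−α)·B, so α = B/(A+B) = -0.5212969/-0.5968996 ≈ 0.8733.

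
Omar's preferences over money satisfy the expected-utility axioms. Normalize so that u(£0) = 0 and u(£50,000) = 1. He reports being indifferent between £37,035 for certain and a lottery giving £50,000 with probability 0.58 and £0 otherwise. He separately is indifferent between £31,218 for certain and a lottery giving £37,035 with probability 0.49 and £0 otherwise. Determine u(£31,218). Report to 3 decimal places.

0.284

From the first indifference, u(£37,035) = 0.58·u(£50,000) + 0.42·u(£0) = 0.58·1 + 0.42·0 = 0.58.
The second indifference gives u(£31,218) = 0.49·u(£37,035) + 0.51·u(£0) = 0.49·0.58 + 0.51·0.00 = 0.2842.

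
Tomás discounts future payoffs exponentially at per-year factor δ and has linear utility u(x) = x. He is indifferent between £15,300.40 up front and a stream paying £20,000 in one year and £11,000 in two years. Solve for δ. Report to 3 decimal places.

The stream is worth 20000δ + 11000δ² today, so 20000δ + 11000δ² = 15300.40.
That is, 11000δ² + 20000δ − 15300.40 = 0, a quadratic in δ.
δ = (−20000 + √(20000² + 4·11000·15300.40)) / (2·11000) = (−20000 + √1073217600.00) / 22000 ≈ 0.580.

δ ≈ 0.580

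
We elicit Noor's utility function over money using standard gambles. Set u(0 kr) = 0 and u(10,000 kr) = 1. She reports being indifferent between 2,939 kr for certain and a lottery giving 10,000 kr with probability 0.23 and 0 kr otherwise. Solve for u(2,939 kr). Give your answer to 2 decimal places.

0.23

u(2,939 kr) equals the lottery's expected utility: 0.23·1 + 0.77·0 = 0.23.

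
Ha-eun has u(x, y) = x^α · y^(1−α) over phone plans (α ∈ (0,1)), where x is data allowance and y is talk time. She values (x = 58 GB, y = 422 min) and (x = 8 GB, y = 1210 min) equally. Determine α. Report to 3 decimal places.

α ≈ 0.347

The Cobb–Douglas utilities coincide, so 58^α·422^(1−α) = 8^α·1210^(1−α).
Rearrange to (58/8)^α = (1210/422)^(1−α) and take logs: α·1.981001 = (1−α)·1.053370.
Thus α·(3.034371) = 1.053370, so α = 1.053370/3.034371 ≈ 0.347.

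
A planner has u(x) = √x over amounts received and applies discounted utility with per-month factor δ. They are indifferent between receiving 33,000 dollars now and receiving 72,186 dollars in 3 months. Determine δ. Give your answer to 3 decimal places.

δ ≈ 0.878

Equating discounted utilities: u(33000) = δ^3·u(72186) ⇒ δ^3 = u(33000)/u(72186).
Since u(x) = √x, δ^3 = √(33000/72186) = 0.67613.
Taking the cube root: δ = 0.67613^(1/3) ≈ 0.878.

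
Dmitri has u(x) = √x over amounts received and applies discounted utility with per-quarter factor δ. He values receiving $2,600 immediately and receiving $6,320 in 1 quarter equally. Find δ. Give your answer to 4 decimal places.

δ ≈ 0.6414

The payoff in 1 quarter is discounted by δ, so u(2600) = δ·u(6320) and δ = u(2600)/u(6320).
With u(x) = √x: δ = √2600/√6320 = √(2600/6320) = 0.64140.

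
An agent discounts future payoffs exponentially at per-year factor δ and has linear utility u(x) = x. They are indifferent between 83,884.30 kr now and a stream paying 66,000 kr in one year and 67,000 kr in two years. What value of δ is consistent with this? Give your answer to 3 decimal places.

δ ≈ 0.730

Equating present values: 83884.30 = 66000δ + 67000δ².
So 67000δ² + 66000δ − 83884.30 = 0.
δ = (−66000 + √(66000² + 4·67000·83884.30)) / (2·67000) = (−66000 + √26836992400.00) / 134000 ≈ 0.730.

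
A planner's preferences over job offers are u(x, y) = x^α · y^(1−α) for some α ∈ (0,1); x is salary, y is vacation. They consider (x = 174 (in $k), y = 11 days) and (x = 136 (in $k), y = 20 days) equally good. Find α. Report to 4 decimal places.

Set the two utilities equal: 174^α·11^(1−α) = 136^α·20^(1−α).
(174/136)^α = (20/11)^(1−α); take logs: α·ln(174/136) = (1−α)·ln(20/11), i.e. α·0.2464004 = (1−α)·0.5978370.
With A = 0.2464004 and B = 0.5978370: α·A = (1−α)·B, so α = B/(A+B) = 0.5978370/0.8442374 ≈ 0.7081.

α ≈ 0.7081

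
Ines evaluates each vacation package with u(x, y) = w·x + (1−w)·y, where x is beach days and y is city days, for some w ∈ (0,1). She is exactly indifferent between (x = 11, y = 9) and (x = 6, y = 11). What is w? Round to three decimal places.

Equating utilities: w·11 + (1−w)·9 = w·6 + (1−w)·11.
Collecting terms: w·5 = (1−w)·2.
The marginal rate of substitution is 2/5, so w = 2/(5+2) = 0.286.

w = 0.286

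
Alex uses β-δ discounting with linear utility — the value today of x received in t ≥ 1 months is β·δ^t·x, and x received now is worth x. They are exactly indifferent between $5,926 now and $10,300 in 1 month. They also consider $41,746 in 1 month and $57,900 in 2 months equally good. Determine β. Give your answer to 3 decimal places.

β ≈ 0.798

The second indifference involves only future payoffs, so β cancels: β·δ^1·41746 = β·δ^2·57900, giving δ = 41746/57900 = 0.72100.
The first indifference: 5926 = β·δ·10300, so β = 5926/(δ·10300) = 5926/(0.72100·10300) ≈ 0.798.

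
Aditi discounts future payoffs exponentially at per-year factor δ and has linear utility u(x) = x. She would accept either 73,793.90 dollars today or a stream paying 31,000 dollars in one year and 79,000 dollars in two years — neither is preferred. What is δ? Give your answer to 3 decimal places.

δ ≈ 0.790

The stream is worth 31000δ + 79000δ² today, so 31000δ + 79000δ² = 73793.90.
That is, 79000δ² + 31000δ − 73793.90 = 0, a quadratic in δ.
The positive root is δ = [−31000 + √(31000² + 4·79000·73793.90)] / (2·79000) = (−31000 + 155820.000)/158000 ≈ 0.790.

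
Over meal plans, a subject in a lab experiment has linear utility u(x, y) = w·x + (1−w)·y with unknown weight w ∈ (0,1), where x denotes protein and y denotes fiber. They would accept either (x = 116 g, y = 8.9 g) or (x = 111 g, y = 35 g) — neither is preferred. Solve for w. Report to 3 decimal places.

u(116,8.9) = u(111,35) means w·116 + (1−w)·8.9 = w·111 + (1−w)·35.
Rearranging, 5·w − 26.1·(1−w) = 0.
The marginal rate of substitution is 26.1/5, so w = 26.1/(5+26.1) = 0.839.

w = 0.839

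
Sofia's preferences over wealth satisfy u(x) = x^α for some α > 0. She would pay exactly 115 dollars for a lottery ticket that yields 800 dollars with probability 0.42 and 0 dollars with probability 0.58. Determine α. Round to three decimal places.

α ≈ 0.447

The lottery's expected utility is 0.42·u(800) + 0.58·u(0) = 0.42·800^α (since u(0) = 0 for α > 0).
Equating: 115^α = 0.42·800^α, i.e. 0.1437^α = 0.42.
α = ln(0.42) / ln(115/800) = -0.867501/-1.939680 ≈ 0.447.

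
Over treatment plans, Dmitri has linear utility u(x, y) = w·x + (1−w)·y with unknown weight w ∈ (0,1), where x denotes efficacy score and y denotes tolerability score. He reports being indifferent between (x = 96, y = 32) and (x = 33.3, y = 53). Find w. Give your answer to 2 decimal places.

w = 0.25

Indifference: w·96 + (1−w)·32 = w·33.3 + (1−w)·53.
Rearranging, 62.7·w − 21·(1−w) = 0.
Hence w = 21/(62.7+21) = 21/83.7 = 0.25.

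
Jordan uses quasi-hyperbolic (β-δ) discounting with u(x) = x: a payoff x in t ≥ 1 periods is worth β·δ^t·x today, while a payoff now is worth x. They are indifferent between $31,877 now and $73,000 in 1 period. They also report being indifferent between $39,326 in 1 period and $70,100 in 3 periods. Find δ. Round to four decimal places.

δ ≈ 0.7490

From the later pair, β·δ^1·39326 = β·δ^3·70100; dividing through, δ^2 = 39326/70100 = 0.56100, so δ = 0.74900.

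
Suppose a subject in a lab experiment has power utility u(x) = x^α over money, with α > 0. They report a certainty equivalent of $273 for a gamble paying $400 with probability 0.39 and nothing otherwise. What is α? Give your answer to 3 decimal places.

Since u(0) = 0, the lottery's EU is 0.39·400^α.
Indifference: 273^α = 0.39·400^α, so (273/400)^α = 0.39.
Take logs: α = ln 0.39 / ln(273/400) ≈ 2.46499.

α ≈ 2.465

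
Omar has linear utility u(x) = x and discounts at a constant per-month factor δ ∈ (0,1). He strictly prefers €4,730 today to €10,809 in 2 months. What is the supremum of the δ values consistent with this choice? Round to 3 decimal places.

δ < 0.662

Comparing present values: 4730 > δ^2·10809.
Hence δ^2 < 4730/10809 = 0.43760, and x ↦ x^(1/2) is increasing on (0,∞).
δ < 0.43760^(1/2) = 0.662.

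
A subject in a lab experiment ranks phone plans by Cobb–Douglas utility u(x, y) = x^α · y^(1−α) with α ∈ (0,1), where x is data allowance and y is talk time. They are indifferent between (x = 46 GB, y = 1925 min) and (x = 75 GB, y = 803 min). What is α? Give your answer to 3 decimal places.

α ≈ 0.641

Set the two utilities equal: 46^α·1925^(1−α) = 75^α·803^(1−α).
(46/75)^α = (803/1925)^(1−α); take logs: α·ln(46/75) = (1−α)·ln(803/1925), i.e. α·-0.488847 = (1−α)·-0.874327.
So α/(1−α) = (-0.874327)/(-0.488847) = 1.788549, and α = 1.788549/2.788549 ≈ 0.641.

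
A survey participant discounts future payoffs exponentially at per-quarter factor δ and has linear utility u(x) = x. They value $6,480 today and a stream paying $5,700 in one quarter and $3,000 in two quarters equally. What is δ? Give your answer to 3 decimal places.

Equating present values: 6480 = 5700δ + 3000δ².
That is, 3000δ² + 5700δ − 6480 = 0, a quadratic in δ.
By the quadratic formula (taking the positive root), δ = (−5700 + √110250000.00) / 6000 ≈ 0.800.

δ ≈ 0.800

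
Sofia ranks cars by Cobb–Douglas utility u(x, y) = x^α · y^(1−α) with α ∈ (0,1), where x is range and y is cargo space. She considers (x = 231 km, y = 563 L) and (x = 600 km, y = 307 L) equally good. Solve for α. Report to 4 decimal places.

Set the two utilities equal: 231^α·563^(1−α) = 600^α·307^(1−α).
Taking logs: α·ln 231 + (1−α)·ln 563 = α·ln 600 + (1−α)·ln 307, i.e. α·-0.9545119 = (1−α)·-0.6064319.
So α/(1−α) = (-0.6064319)/(-0.9545119) = 0.6353319, and α = 0.6353319/1.6353319 ≈ 0.3885.

α ≈ 0.3885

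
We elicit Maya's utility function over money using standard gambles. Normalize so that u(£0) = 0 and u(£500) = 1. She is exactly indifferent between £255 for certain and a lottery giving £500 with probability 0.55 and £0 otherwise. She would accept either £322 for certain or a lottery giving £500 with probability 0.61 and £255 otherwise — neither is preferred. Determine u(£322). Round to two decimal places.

0.82

From the first indifference, u(£255) = 0.55·u(£500) + 0.45·u(£0) = 0.55·1 + 0.45·0 = 0.55.
Then u(£322) = 0.61·u(£500) + 0.39·u(£255) = 0.61·1.00 + 0.39·0.55 = 0.8245.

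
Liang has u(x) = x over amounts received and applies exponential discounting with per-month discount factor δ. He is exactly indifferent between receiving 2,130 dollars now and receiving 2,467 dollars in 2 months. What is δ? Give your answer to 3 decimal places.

δ ≈ 0.929

The payoff in 2 months is discounted by δ^2, so u(2130) = δ^2·u(2467) and δ^2 = u(2130)/u(2467).
With u(x) = x: δ^2 = 2130/2467 = 0.86340.
Hence δ = (0.86340)^(1/2) = 0.92919.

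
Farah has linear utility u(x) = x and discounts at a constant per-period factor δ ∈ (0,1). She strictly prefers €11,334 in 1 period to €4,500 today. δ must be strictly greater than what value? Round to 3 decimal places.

δ > 0.397

The preference means 4500 < δ·11334.
Dividing through by 11334 gives δ > 0.39704.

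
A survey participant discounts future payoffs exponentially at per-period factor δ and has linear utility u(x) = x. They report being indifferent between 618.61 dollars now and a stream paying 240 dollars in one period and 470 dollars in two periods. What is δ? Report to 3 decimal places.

Present value of the stream is 240·δ + 470·δ². Indifference gives 240δ + 470δ² = 618.61.
That is, 470δ² + 240δ − 618.61 = 0, a quadratic in δ.
δ = (−240 + √(240² + 4·470·618.61)) / (2·470) = (−240 + √1220586.80) / 940 ≈ 0.920.

δ ≈ 0.920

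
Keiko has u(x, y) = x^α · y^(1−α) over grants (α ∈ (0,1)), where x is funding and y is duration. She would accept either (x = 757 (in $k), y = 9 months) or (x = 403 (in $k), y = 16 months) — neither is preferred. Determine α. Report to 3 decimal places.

The Cobb–Douglas utilities coincide, so 757^α·9^(1−α) = 403^α·16^(1−α).
Rearrange to (757/403)^α = (16/9)^(1−α) and take logs: α·0.630427 = (1−α)·0.575364.
Thus α·(1.205791) = 0.575364, so α = 0.575364/1.205791 ≈ 0.477.

α ≈ 0.477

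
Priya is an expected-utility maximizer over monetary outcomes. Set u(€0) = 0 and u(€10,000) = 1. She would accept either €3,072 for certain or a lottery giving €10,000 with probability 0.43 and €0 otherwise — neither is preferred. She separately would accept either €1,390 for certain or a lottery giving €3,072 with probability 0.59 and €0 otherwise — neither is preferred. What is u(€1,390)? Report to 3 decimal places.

First, u(€3,072) = 0.43·u(€10,000) + 0.57·u(€0) = 0.43.
Chaining: u(€1,390) = 0.59·0.43 + 0.41·0.00 = 0.2537.

0.254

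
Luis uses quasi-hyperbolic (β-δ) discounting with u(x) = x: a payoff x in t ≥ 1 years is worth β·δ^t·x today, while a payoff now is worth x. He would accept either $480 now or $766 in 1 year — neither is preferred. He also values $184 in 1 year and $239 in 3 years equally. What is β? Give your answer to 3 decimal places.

The second indifference involves only future payoffs, so β cancels: β·δ^1·184 = β·δ^3·239, giving δ^2 = 184/239 = 0.76987, so δ = 0.87742.
The first indifference: 480 = β·δ·766, so β = 480/(δ·766) = 480/(0.87742·766) ≈ 0.714.

β ≈ 0.714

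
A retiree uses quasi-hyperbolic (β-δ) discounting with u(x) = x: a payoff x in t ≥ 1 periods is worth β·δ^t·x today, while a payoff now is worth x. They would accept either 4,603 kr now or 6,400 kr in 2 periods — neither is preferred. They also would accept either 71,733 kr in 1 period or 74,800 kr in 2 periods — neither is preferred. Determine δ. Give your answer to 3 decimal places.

δ ≈ 0.959

The second indifference involves only future payoffs, so β cancels: β·δ^1·71733 = β·δ^2·74800, giving δ = 71733/74800 = 0.95900.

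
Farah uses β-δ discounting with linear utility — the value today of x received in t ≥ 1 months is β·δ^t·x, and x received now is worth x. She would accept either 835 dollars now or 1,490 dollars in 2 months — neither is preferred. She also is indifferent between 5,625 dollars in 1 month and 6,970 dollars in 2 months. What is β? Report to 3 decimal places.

β ≈ 0.860

Both payoffs in the second observation are in the future, so β drops out: δ^1·5625 = δ^2·6970 ⇒ δ = 5625/6970 = 0.80703.
The first indifference: 835 = β·δ^2·1490, so β = 835/(δ^2·1490) = 835/(0.65130·1490) ≈ 0.860.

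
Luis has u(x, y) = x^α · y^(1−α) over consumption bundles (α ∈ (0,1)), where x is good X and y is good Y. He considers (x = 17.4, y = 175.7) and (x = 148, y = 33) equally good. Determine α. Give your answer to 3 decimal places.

α ≈ 0.439

Indifference: 17.4^α · 175.7^(1−α) = 148^α · 33^(1−α).
Taking logs: α·ln 17.4 + (1−α)·ln 175.7 = α·ln 148 + (1−α)·ln 33, i.e. α·-2.140742 = (1−α)·-1.672270.
With A = -2.140742 and B = -1.672270: α·A = (1−α)·B, so α = B/(A+B) = -1.672270/-3.813012 ≈ 0.439.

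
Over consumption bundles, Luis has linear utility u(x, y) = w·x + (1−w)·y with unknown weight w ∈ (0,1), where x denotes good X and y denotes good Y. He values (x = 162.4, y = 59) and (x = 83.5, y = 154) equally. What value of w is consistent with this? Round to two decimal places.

w = 0.55

Equating utilities: w·162.4 + (1−w)·59 = w·83.5 + (1−w)·154.
w·(162.4−83.5) = (1−w)·(154−59), i.e. w·78.9 = (1−w)·95.
The marginal rate of substitution is 95/78.9, so w = 95/(78.9+95) = 0.55.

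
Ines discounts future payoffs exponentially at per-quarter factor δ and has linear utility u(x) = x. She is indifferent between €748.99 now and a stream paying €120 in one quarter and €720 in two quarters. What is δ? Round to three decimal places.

Present value of the stream is 120·δ + 720·δ². Indifference gives 120δ + 720δ² = 748.99.
Rearranged: 720δ² + 120δ − 748.99 = 0.
The positive root is δ = [−120 + √(120² + 4·720·748.99)] / (2·720) = (−120 + 1473.598)/1440 ≈ 0.940.

δ ≈ 0.940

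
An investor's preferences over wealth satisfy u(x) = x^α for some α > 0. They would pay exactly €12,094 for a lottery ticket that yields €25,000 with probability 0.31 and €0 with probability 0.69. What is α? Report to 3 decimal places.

α ≈ 1.613

EU(lottery) = 0.31·25000^α + 0.69·0 = 0.31·25000^α.
Equating: 12094^α = 0.31·25000^α, i.e. 0.4838^α = 0.31.
Take logs: α = ln 0.31 / ln(12094/25000) ≈ 1.61283.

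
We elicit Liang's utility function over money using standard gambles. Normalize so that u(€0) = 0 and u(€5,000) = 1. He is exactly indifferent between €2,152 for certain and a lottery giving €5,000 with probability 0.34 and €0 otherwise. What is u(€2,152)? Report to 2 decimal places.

u(€2,152) equals the lottery's expected utility: 0.34·1 + 0.66·0 = 0.34.

0.34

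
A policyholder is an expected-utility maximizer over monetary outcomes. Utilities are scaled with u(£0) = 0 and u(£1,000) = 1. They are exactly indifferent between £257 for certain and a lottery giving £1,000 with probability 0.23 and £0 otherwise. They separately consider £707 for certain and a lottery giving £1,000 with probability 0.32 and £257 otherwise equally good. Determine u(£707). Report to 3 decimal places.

The first gamble pins u(£257): it must equal 0.23·1 + 0.77·0 = 0.23.
Chaining: u(£707) = 0.32·1.00 + 0.68·0.23 = 0.4764.

0.476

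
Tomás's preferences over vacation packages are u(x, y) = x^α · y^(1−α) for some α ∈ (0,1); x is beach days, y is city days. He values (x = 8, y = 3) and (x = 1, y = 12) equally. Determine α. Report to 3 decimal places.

α ≈ 0.400

Indifference: 8^α · 3^(1−α) = 1^α · 12^(1−α).
(8/1)^α = (12/3)^(1−α); take logs: α·ln(8/1) = (1−α)·ln(12/3), i.e. α·2.079442 = (1−α)·1.386294.
With A = 2.079442 and B = 1.386294: α·A = (1−α)·B, so α = B/(A+B) = 1.386294/3.465736 ≈ 0.400.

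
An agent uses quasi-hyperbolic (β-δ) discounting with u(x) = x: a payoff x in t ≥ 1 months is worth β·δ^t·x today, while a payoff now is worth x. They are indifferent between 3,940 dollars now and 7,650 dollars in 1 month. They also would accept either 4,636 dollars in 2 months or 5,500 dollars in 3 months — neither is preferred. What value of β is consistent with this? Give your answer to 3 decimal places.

The second indifference involves only future payoffs, so β cancels: β·δ^2·4636 = β·δ^3·5500, giving δ = 4636/5500 = 0.84291.
The first indifference: 3940 = β·δ·7650, so β = 3940/(δ·7650) = 3940/(0.84291·7650) ≈ 0.611.

β ≈ 0.611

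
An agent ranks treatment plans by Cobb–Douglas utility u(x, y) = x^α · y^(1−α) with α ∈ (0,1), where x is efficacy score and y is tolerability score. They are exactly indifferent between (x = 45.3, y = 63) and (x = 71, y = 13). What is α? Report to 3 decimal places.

α ≈ 0.778

Indifference: 45.3^α · 63^(1−α) = 71^α · 13^(1−α).
(45.3/71)^α = (13/63)^(1−α); take logs: α·ln(45.3/71) = (1−α)·ln(13/63), i.e. α·-0.449373 = (1−α)·-1.578185.
With A = -0.449373 and B = -1.578185: α·A = (1−α)·B, so α = B/(A+B) = -1.578185/-2.027558 ≈ 0.778.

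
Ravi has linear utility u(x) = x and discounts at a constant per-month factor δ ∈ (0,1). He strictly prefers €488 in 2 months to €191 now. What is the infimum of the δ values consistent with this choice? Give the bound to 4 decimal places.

Under u(x) = x this choice says 191 < δ^2·488.
Hence δ^2 > 191/488 = 0.39139, and x ↦ x^(1/2) is increasing on (0,∞).
δ > (191/488)^(1/2) ≈ 0.6256.

δ > 0.6256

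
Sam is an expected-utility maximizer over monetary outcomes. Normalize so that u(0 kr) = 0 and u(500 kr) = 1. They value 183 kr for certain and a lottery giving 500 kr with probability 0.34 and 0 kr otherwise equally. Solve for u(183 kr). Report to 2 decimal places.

0.34

By the standard-gamble method, u(183 kr) is just the indifference probability on the best outcome: 0.34.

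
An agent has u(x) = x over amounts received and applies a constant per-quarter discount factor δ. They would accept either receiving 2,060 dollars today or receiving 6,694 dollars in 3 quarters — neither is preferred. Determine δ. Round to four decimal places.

Indifference means u(2060) = δ^3 · u(6694), so δ^3 = u(2060)/u(6694).
With u(x) = x: δ^3 = 2060/6694 = 0.30774.
Taking the cube root: δ = 0.30774^(1/3) ≈ 0.6751.

δ ≈ 0.6751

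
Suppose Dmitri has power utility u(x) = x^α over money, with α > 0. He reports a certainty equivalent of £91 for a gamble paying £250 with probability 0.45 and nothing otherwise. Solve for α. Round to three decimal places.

EU(lottery) = 0.45·250^α + 0.55·0 = 0.45·250^α.
Indifference: 91^α = 0.45·250^α, so (91/250)^α = 0.45.
α = ln(0.45) / ln(91/250) = -0.798508/-1.010601 ≈ 0.790.

α ≈ 0.790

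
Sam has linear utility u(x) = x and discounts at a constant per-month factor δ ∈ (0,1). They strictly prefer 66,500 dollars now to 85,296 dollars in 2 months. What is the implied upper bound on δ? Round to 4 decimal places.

Comparing present values: 66500 > δ^2·85296.
So δ^2 < 66500/85296 = 0.77964; taking the square root of both positive sides preserves the inequality.
δ < (66500/85296)^(1/2) ≈ 0.8830.

δ < 0.8830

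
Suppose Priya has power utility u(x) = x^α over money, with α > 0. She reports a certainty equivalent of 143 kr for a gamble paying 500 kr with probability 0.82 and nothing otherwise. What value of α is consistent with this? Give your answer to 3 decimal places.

Since u(0) = 0, the lottery's EU is 0.82·500^α.
Indifference: 143^α = 0.82·500^α, so (143/500)^α = 0.82.
Take logs: α = ln 0.82 / ln(143/500) ≈ 0.15854.

α ≈ 0.159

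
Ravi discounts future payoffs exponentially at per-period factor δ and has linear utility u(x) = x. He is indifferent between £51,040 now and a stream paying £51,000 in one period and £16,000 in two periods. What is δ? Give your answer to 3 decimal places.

Equating present values: 51040 = 51000δ + 16000δ².
Rearranged: 16000δ² + 51000δ − 51040 = 0.
δ = (−51000 + √(51000² + 4·16000·51040)) / (2·16000) = (−51000 + √5867560000.00) / 32000 ≈ 0.800.

δ ≈ 0.800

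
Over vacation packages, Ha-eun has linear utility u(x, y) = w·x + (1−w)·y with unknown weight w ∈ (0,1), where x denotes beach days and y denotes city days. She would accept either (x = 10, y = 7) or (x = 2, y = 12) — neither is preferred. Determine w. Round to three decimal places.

w = 0.385

u(10,7) = u(2,12) means w·10 + (1−w)·7 = w·2 + (1−w)·12.
Rearranging, 8·w − 5·(1−w) = 0.
So w/(1−w) = 5/8 = 0.6250, giving w = 5/(8+5) = 0.385.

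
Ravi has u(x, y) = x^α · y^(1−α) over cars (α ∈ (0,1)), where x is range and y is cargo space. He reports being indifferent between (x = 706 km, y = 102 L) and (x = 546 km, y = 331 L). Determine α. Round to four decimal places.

α ≈ 0.8208

Indifference: 706^α · 102^(1−α) = 546^α · 331^(1−α).
Rearrange to (706/546)^α = (331/102)^(1−α) and take logs: α·0.2569963 = (1−α)·1.1771456.
So α/(1−α) = (1.1771456)/(0.2569963) = 4.5803990, and α = 4.5803990/5.5803990 ≈ 0.8208.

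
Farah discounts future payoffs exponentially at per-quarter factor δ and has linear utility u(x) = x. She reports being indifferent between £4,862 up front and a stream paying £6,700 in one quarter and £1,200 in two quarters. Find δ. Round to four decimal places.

δ ≈ 0.6500

Present value of the stream is 6700·δ + 1200·δ². Indifference gives 6700δ + 1200δ² = 4862.
Rearranged: 1200δ² + 6700δ − 4862 = 0.
By the quadratic formula (taking the positive root), δ = (−6700 + √68227600.00) / 2400 ≈ 0.6500.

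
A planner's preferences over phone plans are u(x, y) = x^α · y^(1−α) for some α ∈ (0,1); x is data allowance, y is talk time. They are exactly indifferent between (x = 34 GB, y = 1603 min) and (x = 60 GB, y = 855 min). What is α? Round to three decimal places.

Set the two utilities equal: 34^α·1603^(1−α) = 60^α·855^(1−α).
Rearrange to (34/60)^α = (855/1603)^(1−α) and take logs: α·-0.567984 = (1−α)·-0.628531.
So α/(1−α) = (-0.628531)/(-0.567984) = 1.106600, and α = 1.106600/2.106600 ≈ 0.525.

α ≈ 0.525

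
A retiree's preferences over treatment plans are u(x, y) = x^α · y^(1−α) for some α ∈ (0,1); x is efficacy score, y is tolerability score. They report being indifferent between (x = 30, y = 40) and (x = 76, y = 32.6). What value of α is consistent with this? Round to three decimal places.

α ≈ 0.180

The Cobb–Douglas utilities coincide, so 30^α·40^(1−α) = 76^α·32.6^(1−α).
Taking logs: α·ln 30 + (1−α)·ln 40 = α·ln 76 + (1−α)·ln 32.6, i.e. α·-0.929536 = (1−α)·-0.204567.
So α/(1−α) = (-0.204567)/(-0.929536) = 0.220074, and α = 0.220074/1.220074 ≈ 0.180.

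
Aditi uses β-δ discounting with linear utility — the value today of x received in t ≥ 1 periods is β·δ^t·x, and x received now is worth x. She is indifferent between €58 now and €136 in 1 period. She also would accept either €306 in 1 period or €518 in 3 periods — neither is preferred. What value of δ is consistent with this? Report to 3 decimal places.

The second indifference involves only future payoffs, so β cancels: β·δ^1·306 = β·δ^3·518, giving δ^2 = 306/518 = 0.59073, so δ = 0.76859.

δ ≈ 0.769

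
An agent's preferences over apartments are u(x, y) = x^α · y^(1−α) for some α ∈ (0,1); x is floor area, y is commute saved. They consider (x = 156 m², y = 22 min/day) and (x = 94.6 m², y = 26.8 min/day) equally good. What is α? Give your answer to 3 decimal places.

Indifference: 156^α · 22^(1−α) = 94.6^α · 26.8^(1−α).
Rearrange to (156/94.6)^α = (26.8/22)^(1−α) and take logs: α·0.500199 = (1−α)·0.197359.
With A = 0.500199 and B = 0.197359: α·A = (1−α)·B, so α = B/(A+B) = 0.197359/0.697558 ≈ 0.283.

α ≈ 0.283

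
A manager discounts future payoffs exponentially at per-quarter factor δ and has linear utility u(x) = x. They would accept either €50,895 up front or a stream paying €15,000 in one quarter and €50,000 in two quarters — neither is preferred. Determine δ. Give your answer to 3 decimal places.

δ ≈ 0.870

The stream is worth 15000δ + 50000δ² today, so 15000δ + 50000δ² = 50895.
So 50000δ² + 15000δ − 50895 = 0.
By the quadratic formula (taking the positive root), δ = (−15000 + √10404000000.00) / 100000 ≈ 0.870.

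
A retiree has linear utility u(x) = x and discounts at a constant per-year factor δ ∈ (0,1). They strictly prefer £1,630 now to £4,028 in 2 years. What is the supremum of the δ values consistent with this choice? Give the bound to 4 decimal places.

Under u(x) = x this choice says 1630 > δ^2·4028.
So δ^2 < 1630/4028 = 0.40467; taking the square root of both positive sides preserves the inequality.
δ < 0.40467^(1/2) = 0.6361.

δ < 0.6361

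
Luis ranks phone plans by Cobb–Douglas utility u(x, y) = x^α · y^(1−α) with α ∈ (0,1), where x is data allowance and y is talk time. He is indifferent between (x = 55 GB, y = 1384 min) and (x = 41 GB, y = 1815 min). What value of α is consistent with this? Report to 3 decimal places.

α ≈ 0.480

Set the two utilities equal: 55^α·1384^(1−α) = 41^α·1815^(1−α).
Rearrange to (55/41)^α = (1815/1384)^(1−α) and take logs: α·0.293761 = (1−α)·0.271108.
So α/(1−α) = (0.271108)/(0.293761) = 0.922886, and α = 0.922886/1.922886 ≈ 0.480.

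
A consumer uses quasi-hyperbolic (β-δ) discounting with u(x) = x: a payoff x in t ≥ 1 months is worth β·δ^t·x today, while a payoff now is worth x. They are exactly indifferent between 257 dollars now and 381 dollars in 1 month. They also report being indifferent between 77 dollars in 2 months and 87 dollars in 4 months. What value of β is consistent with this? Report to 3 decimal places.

β ≈ 0.717

From the later pair, β·δ^2·77 = β·δ^4·87; dividing through, δ^2 = 77/87 = 0.88506, so δ = 0.94077.
The first indifference: 257 = β·δ·381, so β = 257/(δ·381) = 257/(0.94077·381) ≈ 0.717.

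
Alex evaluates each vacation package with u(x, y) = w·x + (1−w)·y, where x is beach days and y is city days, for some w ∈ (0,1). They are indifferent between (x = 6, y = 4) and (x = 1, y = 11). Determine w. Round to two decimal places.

w = 0.58

u(6,4) = u(1,11) means w·6 + (1−w)·4 = w·1 + (1−w)·11.
Collecting terms: w·5 = (1−w)·7.
Hence w = 7/(5+7) = 7/12 = 0.58.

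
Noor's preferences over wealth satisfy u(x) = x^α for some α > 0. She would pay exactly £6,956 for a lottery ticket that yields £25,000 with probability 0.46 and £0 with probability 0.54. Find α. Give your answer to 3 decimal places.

α ≈ 0.607

Since u(0) = 0, the lottery's EU is 0.46·25000^α.
Setting u(6956) equal to that: 6956^α = 0.46·25000^α ⇒ (6956/25000)^α = 0.46.
Taking logs: α·ln(6956/25000) = ln(0.46), so α = -0.776529 / -1.279271 ≈ 0.607.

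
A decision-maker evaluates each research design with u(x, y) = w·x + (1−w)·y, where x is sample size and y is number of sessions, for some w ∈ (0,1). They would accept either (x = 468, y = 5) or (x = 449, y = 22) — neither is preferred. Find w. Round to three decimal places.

w = 0.472

u(468,5) = u(449,22) means w·468 + (1−w)·5 = w·449 + (1−w)·22.
w·(468−449) = (1−w)·(22−5), i.e. w·19 = (1−w)·17.
So w/(1−w) = 17/19 = 0.8947, giving w = 17/(19+17) = 0.472.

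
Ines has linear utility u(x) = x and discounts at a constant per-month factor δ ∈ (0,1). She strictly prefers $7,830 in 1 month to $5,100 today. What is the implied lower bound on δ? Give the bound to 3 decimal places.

δ > 0.651

Comparing present values: 5100 < δ·7830.
So δ > 5100/7830 = 0.65134.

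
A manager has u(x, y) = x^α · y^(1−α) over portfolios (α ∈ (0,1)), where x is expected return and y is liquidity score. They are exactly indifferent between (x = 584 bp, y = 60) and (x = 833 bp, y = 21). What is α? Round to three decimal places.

α ≈ 0.747

Set the two utilities equal: 584^α·60^(1−α) = 833^α·21^(1−α).
(584/833)^α = (21/60)^(1−α); take logs: α·ln(584/833) = (1−α)·ln(21/60), i.e. α·-0.355133 = (1−α)·-1.049822.
With A = -0.355133 and B = -1.049822: α·A = (1−α)·B, so α = B/(A+B) = -1.049822/-1.404955 ≈ 0.747.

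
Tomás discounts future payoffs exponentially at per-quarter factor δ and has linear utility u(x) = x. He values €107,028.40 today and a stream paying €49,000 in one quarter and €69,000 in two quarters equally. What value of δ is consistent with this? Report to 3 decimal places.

Equating present values: 107028.40 = 49000δ + 69000δ².
So 69000δ² + 49000δ − 107028.40 = 0.
The positive root is δ = [−49000 + √(49000² + 4·69000·107028.40)] / (2·69000) = (−49000 + 178720.000)/138000 ≈ 0.940.

δ ≈ 0.940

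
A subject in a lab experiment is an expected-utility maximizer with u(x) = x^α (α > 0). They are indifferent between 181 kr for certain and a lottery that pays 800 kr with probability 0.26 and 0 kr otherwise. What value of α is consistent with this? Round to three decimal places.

α ≈ 0.906

EU(lottery) = 0.26·800^α + 0.74·0 = 0.26·800^α.
Indifference: 181^α = 0.26·800^α, so (181/800)^α = 0.26.
Taking logs: α·ln(181/800) = ln(0.26), so α = -1.347074 / -1.486115 ≈ 0.906.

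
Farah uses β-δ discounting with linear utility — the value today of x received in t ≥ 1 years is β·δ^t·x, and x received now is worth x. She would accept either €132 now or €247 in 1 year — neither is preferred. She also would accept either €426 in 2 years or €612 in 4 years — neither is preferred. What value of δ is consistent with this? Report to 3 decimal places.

From the later pair, β·δ^2·426 = β·δ^4·612; dividing through, δ^2 = 426/612 = 0.69608, so δ = 0.83431.

δ ≈ 0.834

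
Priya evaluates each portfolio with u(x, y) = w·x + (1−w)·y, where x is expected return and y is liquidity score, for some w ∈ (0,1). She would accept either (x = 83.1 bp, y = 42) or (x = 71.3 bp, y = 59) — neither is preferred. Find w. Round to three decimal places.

u(83.1,42) = u(71.3,59) means w·83.1 + (1−w)·42 = w·71.3 + (1−w)·59.
Rearranging, 11.8·w − 17·(1−w) = 0.
Hence w = 17/(11.8+17) = 17/28.8 = 0.590.

w = 0.590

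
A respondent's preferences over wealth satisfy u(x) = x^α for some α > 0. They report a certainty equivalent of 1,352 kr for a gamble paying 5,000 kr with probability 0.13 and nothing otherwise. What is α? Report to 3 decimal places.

α ≈ 1.560

Since u(0) = 0, the lottery's EU is 0.13·5000^α.
Indifference: 1352^α = 0.13·5000^α, so (1352/5000)^α = 0.13.
α = ln(0.13) / ln(1352/5000) = -2.040221/-1.307853 ≈ 1.560.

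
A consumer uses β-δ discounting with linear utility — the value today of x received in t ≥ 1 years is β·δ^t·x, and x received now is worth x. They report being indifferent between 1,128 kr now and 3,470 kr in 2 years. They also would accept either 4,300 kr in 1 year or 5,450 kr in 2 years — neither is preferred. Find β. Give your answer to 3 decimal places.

β ≈ 0.522

The second indifference involves only future payoffs, so β cancels: β·δ^1·4300 = β·δ^2·5450, giving δ = 4300/5450 = 0.78899.
The first indifference: 1128 = β·δ^2·3470, so β = 1128/(δ^2·3470) = 1128/(0.62251·3470) ≈ 0.522.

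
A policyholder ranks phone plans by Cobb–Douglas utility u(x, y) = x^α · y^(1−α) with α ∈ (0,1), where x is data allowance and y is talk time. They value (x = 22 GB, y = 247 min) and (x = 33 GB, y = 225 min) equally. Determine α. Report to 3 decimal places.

Indifference: 22^α · 247^(1−α) = 33^α · 225^(1−α).
(22/33)^α = (225/247)^(1−α); take logs: α·ln(22/33) = (1−α)·ln(225/247), i.e. α·-0.405465 = (1−α)·-0.093288.
With A = -0.405465 and B = -0.093288: α·A = (1−α)·B, so α = B/(A+B) = -0.093288/-0.498753 ≈ 0.187.

α ≈ 0.187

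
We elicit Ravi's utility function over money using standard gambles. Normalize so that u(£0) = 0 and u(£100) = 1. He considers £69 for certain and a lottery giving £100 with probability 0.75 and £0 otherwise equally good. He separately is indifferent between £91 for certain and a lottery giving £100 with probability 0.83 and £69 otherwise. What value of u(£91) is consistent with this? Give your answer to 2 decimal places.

0.96

First, u(£69) = 0.75·u(£100) + 0.25·u(£0) = 0.75.
Then u(£91) = 0.83·u(£100) + 0.17·u(£69) = 0.83·1.00 + 0.17·0.75 = 0.9575.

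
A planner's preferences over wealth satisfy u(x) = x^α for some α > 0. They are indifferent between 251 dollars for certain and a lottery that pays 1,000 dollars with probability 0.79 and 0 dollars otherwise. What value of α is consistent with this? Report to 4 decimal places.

Since u(0) = 0, the lottery's EU is 0.79·1000^α.
Equating: 251^α = 0.79·1000^α, i.e. 0.2510^α = 0.79.
α = ln(0.79) / ln(251/1000) = -0.2357223/-1.3823023 ≈ 0.1705.

α ≈ 0.1705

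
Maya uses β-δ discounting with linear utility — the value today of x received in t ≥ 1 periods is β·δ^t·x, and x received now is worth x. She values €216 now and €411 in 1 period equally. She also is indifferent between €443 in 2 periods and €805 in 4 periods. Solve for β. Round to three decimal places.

The second indifference involves only future payoffs, so β cancels: β·δ^2·443 = β·δ^4·805, giving δ^2 = 443/805 = 0.55031, so δ = 0.74183.
Now use the now-vs-future pair: 216 = β·δ·411 gives β = 216/(0.74183·411) ≈ 0.708.

β ≈ 0.708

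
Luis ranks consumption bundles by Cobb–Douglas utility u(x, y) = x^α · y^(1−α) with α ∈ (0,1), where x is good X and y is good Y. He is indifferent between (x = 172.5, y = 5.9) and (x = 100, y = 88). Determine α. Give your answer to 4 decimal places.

Indifference: 172.5^α · 5.9^(1−α) = 100^α · 88^(1−α).
(172.5/100)^α = (88/5.9)^(1−α); take logs: α·ln(172.5/100) = (1−α)·ln(88/5.9), i.e. α·0.5452271 = (1−α)·2.7023845.
Thus α·(3.2476116) = 2.7023845, so α = 2.7023845/3.2476116 ≈ 0.8321.

α ≈ 0.8321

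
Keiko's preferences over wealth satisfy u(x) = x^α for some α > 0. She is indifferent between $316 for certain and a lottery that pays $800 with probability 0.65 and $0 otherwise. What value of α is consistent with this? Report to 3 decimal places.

Since u(0) = 0, the lottery's EU is 0.65·800^α.
Setting u(316) equal to that: 316^α = 0.65·800^α ⇒ (316/800)^α = 0.65.
Take logs: α = ln 0.65 / ln(316/800) ≈ 0.46377.

α ≈ 0.464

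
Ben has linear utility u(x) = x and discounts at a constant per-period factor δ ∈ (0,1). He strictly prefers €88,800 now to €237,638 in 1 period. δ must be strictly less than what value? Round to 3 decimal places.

δ < 0.374

Comparing present values: 88800 > δ·237638.
Dividing through by 237638 gives δ < 0.37368.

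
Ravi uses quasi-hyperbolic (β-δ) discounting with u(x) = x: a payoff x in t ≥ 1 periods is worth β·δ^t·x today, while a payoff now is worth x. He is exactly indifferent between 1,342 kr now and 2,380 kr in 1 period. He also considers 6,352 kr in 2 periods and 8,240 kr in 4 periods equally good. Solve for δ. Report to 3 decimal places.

From the later pair, β·δ^2·6352 = β·δ^4·8240; dividing through, δ^2 = 6352/8240 = 0.77087, so δ = 0.87799.

δ ≈ 0.878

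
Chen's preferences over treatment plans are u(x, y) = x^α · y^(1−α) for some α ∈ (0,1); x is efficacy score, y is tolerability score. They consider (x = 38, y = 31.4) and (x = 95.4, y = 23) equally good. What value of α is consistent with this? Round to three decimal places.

Indifference: 38^α · 31.4^(1−α) = 95.4^α · 23^(1−α).
Taking logs: α·ln 38 + (1−α)·ln 31.4 = α·ln 95.4 + (1−α)·ln 23, i.e. α·-0.920492 = (1−α)·-0.311314.
Thus α·(-1.231806) = -0.311314, so α = -0.311314/-1.231806 ≈ 0.253.

α ≈ 0.253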